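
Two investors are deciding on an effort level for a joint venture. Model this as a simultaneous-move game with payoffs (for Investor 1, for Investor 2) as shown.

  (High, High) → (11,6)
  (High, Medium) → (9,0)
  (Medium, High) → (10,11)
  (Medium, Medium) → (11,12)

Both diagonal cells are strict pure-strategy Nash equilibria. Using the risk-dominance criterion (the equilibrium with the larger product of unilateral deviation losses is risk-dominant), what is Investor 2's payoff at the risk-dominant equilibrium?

6

At both High: Investor 1 loses 11 − 10 = 1 by deviating; Investor 2 loses 6 − 0 = 6. Product = 1·6 = 6.
At both Medium: Investor 1 loses 11 − 9 = 2 by deviating; Investor 2 loses 12 − 11 = 1. Product = 2·1 = 2.
6 > 2, so both High is risk-dominant. Investor 2's payoff there is 6.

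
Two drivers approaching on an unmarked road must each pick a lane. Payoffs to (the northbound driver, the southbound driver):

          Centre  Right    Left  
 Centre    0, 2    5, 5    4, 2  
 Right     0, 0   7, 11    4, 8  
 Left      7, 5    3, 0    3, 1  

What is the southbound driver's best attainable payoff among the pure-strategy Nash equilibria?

11

Both Right is a pure NE (the northbound driver: 7 ≥ 5; the southbound driver: 11 ≥ 8). The southbound driver gets 11.
(Left, Centre) is a pure NE (the northbound driver: 7 ≥ 0; the southbound driver: 5 ≥ 1). The southbound driver gets 5.
Every other cell has a profitable deviation for at least one player. Highest of {11, 5} is 11.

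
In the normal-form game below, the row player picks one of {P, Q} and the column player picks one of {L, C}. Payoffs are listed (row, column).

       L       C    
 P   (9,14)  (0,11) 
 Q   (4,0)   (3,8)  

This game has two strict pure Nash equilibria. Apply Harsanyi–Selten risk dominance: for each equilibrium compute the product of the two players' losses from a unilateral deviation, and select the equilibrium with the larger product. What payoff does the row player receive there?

At (P, L): the row player loses 9 − 4 = 5 by deviating; the column player loses 14 − 11 = 3. Product = 5·3 = 15.
At (Q, C): the row player loses 3 − 0 = 3 by deviating; the column player loses 8 − 0 = 8. Product = 3·8 = 24.
24 > 15, so (Q, C) is risk-dominant. The row player's payoff there is 3.

3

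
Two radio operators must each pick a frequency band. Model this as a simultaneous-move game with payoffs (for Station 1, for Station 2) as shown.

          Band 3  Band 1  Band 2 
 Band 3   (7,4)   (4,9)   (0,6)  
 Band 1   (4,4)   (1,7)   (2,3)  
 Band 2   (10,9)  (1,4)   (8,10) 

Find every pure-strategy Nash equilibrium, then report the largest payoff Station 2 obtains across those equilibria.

(Band 3, Band 1) is a pure NE (Station 1: 4 ≥ 1; Station 2: 9 ≥ 6). Station 2 gets 9.
Both Band 2 is a pure NE (Station 1: 8 ≥ 2; Station 2: 10 ≥ 9). Station 2 gets 10.
Every other cell has a profitable deviation for at least one player. Highest of {9, 10} is 10.

10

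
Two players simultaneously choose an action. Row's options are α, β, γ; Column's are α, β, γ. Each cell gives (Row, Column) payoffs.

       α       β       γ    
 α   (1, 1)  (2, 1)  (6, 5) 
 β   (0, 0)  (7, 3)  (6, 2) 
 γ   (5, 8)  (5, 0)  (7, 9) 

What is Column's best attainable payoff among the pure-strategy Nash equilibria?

9

Both β is a pure NE (Row: 7 ≥ 5; Column: 3 ≥ 2). Column gets 3.
Both γ is a pure NE (Row: 7 ≥ 6; Column: 9 ≥ 8). Column gets 9.
Every other cell has a profitable deviation for at least one player. Highest of {3, 9} is 9.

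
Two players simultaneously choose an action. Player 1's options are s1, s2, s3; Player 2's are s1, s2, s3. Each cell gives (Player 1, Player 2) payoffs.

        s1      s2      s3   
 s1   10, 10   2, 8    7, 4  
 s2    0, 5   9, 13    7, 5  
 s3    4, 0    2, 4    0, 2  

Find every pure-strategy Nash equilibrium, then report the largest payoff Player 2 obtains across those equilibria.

Both s1 is a pure NE (Player 1: 10 ≥ 4; Player 2: 10 ≥ 8). Player 2 gets 10.
Both s2 is a pure NE (Player 1: 9 ≥ 2; Player 2: 13 ≥ 5). Player 2 gets 13.
Every other cell has a profitable deviation for at least one player. Highest of {10, 13} is 13.

13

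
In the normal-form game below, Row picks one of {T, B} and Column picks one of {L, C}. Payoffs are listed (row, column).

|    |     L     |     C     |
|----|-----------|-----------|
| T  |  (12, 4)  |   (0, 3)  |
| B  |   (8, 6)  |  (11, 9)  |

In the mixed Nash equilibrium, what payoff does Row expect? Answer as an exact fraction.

Column mixes with probability q on L, chosen so Row is indifferent: 12q + 0(1−q) = 8q + 11(1−q) gives q = 11/15.
Row's expected payoff (from either row, since indifferent) is 12·11/15 + 0·4/15 = 44/5.

44/5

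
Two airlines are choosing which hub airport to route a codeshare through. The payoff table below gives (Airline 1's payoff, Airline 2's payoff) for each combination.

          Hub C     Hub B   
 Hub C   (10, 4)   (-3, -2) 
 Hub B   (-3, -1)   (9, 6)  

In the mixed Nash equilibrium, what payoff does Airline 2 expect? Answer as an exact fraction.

Airline 1 mixes with probability p on Hub C, chosen so Airline 2 is indifferent: 4p + (-1)(1−p) = (-2)p + 6(1−p) gives p = 7/13.
Airline 2's expected payoff is 4·7/13 + (-1)·6/13 = 22/13.

22/13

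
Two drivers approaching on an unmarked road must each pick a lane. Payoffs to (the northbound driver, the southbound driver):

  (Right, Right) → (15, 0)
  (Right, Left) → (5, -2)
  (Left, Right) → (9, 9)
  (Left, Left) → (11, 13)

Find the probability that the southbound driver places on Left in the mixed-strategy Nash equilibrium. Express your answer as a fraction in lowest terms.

The southbound driver's mix q on Right must make the northbound driver indifferent between Right and Left.
The northbound driver's payoff from Right: 15q + 5(1−q). From Left: 9q + 11(1−q).
Set equal: 6q = 6(1−q) → q = 6/12 = 1/2.
Probability on Left is 1 − 1/2 = 1/2.

1/2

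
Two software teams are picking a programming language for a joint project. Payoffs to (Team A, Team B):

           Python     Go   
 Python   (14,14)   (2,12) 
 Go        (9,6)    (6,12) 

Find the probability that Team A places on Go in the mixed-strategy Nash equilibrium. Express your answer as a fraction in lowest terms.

1/4

Team A's mix p on Python must make Team B indifferent between Python and Go.
Team B's payoff from Python: 14p + 6(1−p). From Go: 12p + 12(1−p).
Set equal: 2p = 6(1−p) → p = 6/8 = 3/4.
Probability on Go is 1 − 3/4 = 1/4.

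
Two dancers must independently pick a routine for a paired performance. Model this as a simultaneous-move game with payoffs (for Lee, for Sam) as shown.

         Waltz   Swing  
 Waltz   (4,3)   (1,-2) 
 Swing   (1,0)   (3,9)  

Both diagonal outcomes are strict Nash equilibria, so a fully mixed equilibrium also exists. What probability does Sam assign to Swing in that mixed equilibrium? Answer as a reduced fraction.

3/5

Sam's mix q on Waltz must make Lee indifferent between Waltz and Swing.
Lee's payoff from Waltz: 4q + 1(1−q). From Swing: 1q + 3(1−q).
Set equal: 3q = 2(1−q) → q = 2/5.
Probability on Swing is 1 − 2/5 = 3/5.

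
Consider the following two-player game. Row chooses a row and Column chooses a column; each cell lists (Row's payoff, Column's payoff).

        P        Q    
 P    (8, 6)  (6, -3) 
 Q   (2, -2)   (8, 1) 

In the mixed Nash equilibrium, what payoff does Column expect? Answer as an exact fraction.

0

Row mixes with probability p on P, chosen so Column is indifferent: 6p + (-2)(1−p) = (-3)p + 1(1−p) gives p = 1/4.
Column's expected payoff is 6·1/4 + (-2)·3/4 = 0.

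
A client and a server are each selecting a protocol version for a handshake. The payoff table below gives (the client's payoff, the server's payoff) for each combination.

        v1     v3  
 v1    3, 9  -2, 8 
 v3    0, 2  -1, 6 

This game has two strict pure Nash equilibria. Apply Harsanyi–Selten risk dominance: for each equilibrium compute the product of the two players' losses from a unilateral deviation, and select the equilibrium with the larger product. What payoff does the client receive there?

-1

At both v1: the client loses 3 − 0 = 3 by deviating; the server loses 9 − 8 = 1. Product = 3·1 = 3.
At both v3: the client loses -1 − (-2) = 1 by deviating; the server loses 6 − 2 = 4. Product = 1·4 = 4.
4 > 3, so both v3 is risk-dominant. The client's payoff there is -1.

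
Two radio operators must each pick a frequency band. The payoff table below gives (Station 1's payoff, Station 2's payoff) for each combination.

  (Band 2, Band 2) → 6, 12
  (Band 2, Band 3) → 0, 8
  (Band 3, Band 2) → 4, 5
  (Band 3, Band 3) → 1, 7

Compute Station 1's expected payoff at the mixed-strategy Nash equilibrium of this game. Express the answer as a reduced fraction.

2

Station 2 mixes with probability q on Band 2, chosen so Station 1 is indifferent: 6q + 0(1−q) = 4q + 1(1−q) gives q = 1/3.
Station 1's expected payoff (from either row, since indifferent) is 6·1/3 + 0·2/3 = 2.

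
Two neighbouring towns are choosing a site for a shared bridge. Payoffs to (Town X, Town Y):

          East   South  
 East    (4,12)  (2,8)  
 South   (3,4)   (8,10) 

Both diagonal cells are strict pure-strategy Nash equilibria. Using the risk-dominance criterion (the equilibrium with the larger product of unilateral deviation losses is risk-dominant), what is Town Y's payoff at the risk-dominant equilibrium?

10

At both East: Town X loses 4 − 3 = 1 by deviating; Town Y loses 12 − 8 = 4. Product = 1·4 = 4.
At both South: Town X loses 8 − 2 = 6 by deviating; Town Y loses 10 − 4 = 6. Product = 6·6 = 36.
36 > 4, so both South is risk-dominant. Town Y's payoff there is 10.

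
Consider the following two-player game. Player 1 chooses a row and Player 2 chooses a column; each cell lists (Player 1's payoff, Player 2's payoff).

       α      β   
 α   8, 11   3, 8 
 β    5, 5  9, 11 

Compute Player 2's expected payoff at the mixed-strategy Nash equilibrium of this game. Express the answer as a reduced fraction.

9

Player 1 mixes with probability p on α, chosen so Player 2 is indifferent: 11p + 5(1−p) = 8p + 11(1−p) gives p = 2/3.
Player 2's expected payoff is 11·2/3 + 5·1/3 = 9.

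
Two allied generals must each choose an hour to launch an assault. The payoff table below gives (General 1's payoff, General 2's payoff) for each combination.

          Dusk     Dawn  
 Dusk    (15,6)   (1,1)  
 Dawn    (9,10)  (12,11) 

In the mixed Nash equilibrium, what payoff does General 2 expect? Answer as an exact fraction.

28/3

General 1 mixes with probability p on Dusk, chosen so General 2 is indifferent: 6p + 10(1−p) = 1p + 11(1−p) gives p = 1/6.
General 2's expected payoff is 6·1/6 + 10·5/6 = 28/3.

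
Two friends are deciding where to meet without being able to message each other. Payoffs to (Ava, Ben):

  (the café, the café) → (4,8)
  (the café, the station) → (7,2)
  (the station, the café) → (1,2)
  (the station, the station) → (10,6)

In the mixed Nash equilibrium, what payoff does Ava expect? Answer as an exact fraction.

11/2

Ben mixes with probability q on the café, chosen so Ava is indifferent: 4q + 7(1−q) = 1q + 10(1−q) gives q = 1/2.
Ava's expected payoff (from either row, since indifferent) is 4·1/2 + 7·1/2 = 11/2.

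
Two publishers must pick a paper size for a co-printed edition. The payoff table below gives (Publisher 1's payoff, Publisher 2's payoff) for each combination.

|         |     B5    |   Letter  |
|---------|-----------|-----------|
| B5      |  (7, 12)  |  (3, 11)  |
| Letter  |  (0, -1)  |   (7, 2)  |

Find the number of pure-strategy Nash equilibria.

2

Both B5: Publisher 1 gets 7 (best alternative 0); Publisher 2 gets 12 (best alternative 11). Neither deviates — NE.
Both Letter: Publisher 1 gets 7 (best alternative 3); Publisher 2 gets 2 (best alternative -1). Neither deviates — NE.
(Letter, B5) is not a NE: Publisher 1 would switch to B5 (7 > 0).
No other cell survives both best-response checks, so there are 2 pure NE.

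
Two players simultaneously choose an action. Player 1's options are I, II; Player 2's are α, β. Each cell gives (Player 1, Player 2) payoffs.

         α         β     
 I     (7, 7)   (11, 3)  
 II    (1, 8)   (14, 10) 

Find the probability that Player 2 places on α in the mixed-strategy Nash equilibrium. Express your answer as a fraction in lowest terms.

1/3

Player 2's mix q on α must make Player 1 indifferent between I and II.
Player 1's payoff from I: 7q + 11(1−q). From II: 1q + 14(1−q).
Set equal: 6q = 3(1−q) → q = 3/9 = 1/3.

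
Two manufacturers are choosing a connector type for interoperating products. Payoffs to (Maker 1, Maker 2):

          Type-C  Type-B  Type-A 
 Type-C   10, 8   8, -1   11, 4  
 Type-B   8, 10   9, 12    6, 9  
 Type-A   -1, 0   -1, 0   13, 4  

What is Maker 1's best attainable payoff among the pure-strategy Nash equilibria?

Both Type-C is a pure NE (Maker 1: 10 ≥ 8; Maker 2: 8 ≥ 4). Maker 1 gets 10.
Both Type-B is a pure NE (Maker 1: 9 ≥ 8; Maker 2: 12 ≥ 10). Maker 1 gets 9.
Both Type-A is a pure NE (Maker 1: 13 ≥ 11; Maker 2: 4 ≥ 0). Maker 1 gets 13.
Every other cell has a profitable deviation for at least one player. Highest of {10, 9, 13} is 13.

13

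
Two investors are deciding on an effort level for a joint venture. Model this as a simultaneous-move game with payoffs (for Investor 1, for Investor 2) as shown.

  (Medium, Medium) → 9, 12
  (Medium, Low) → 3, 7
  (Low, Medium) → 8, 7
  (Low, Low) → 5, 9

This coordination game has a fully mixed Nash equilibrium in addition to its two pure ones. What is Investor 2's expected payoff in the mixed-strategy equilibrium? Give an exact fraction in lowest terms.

59/7

Investor 1 mixes with probability p on Medium, chosen so Investor 2 is indifferent: 12p + 7(1−p) = 7p + 9(1−p) gives p = 2/7.
Investor 2's expected payoff is 12·2/7 + 7·5/7 = 59/7.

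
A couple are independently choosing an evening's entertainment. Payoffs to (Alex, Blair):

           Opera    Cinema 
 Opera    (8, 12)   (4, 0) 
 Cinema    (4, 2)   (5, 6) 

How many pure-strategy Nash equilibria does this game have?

Both Opera: Alex gets 8 (best alternative 4); Blair gets 12 (best alternative 0). Neither deviates — NE.
Both Cinema: Alex gets 5 (best alternative 4); Blair gets 6 (best alternative 2). Neither deviates — NE.
(Cinema, Opera) is not a NE: Alex would switch to Opera (8 > 4).
No other cell survives both best-response checks, so there are 2 pure NE.

2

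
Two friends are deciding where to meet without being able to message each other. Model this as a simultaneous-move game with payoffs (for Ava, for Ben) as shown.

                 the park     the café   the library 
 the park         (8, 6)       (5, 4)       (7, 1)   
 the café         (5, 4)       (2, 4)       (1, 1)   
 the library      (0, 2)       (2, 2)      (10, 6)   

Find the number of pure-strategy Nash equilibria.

2

Both the park: Ava gets 8 (best alternative 5); Ben gets 6 (best alternative 4). Neither deviates — NE.
Both the library: Ava gets 10 (best alternative 7); Ben gets 6 (best alternative 2). Neither deviates — NE.
Both the café is not a NE: Ava would switch to the park (5 > 2).
No other cell survives both best-response checks, so there are 2 pure NE.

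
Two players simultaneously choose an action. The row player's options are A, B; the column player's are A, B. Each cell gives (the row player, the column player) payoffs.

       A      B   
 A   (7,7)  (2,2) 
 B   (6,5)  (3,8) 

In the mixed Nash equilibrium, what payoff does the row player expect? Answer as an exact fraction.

9/2

The column player mixes with probability q on A, chosen so the row player is indifferent: 7q + 2(1−q) = 6q + 3(1−q) gives q = 1/2.
The row player's expected payoff (from either row, since indifferent) is 7·1/2 + 2·1/2 = 9/2.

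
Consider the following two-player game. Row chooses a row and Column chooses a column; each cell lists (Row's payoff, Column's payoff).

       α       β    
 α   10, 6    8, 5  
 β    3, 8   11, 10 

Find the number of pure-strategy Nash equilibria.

2

Both α: Row gets 10 (best alternative 3); Column gets 6 (best alternative 5). Neither deviates — NE.
Both β: Row gets 11 (best alternative 8); Column gets 10 (best alternative 8). Neither deviates — NE.
(β, α) is not a NE: Row would switch to α (10 > 3).
No other cell survives both best-response checks, so there are 2 pure NE.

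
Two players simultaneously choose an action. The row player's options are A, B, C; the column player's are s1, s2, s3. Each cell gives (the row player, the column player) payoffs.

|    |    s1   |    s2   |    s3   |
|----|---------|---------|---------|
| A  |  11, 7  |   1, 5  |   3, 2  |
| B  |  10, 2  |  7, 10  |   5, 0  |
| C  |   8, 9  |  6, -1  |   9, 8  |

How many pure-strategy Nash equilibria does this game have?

2

(A, s1): the row player gets 11 (best alternative 10); the column player gets 7 (best alternative 5). Neither deviates — NE.
(B, s2): the row player gets 7 (best alternative 6); the column player gets 10 (best alternative 2). Neither deviates — NE.
(C, s3) is not a NE: the column player would switch to s1 (9 > 8).
No other cell survives both best-response checks, so there are 2 pure NE.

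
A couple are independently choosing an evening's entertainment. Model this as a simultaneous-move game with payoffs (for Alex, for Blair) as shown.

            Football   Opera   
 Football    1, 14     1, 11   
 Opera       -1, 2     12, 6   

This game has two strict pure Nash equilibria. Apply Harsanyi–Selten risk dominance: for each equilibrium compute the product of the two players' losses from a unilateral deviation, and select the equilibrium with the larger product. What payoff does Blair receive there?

6

At both Football: Alex loses 1 − (-1) = 2 by deviating; Blair loses 14 − 11 = 3. Product = 2·3 = 6.
At both Opera: Alex loses 12 − 1 = 11 by deviating; Blair loses 6 − 2 = 4. Product = 11·4 = 44.
44 > 6, so both Opera is risk-dominant. Blair's payoff there is 6.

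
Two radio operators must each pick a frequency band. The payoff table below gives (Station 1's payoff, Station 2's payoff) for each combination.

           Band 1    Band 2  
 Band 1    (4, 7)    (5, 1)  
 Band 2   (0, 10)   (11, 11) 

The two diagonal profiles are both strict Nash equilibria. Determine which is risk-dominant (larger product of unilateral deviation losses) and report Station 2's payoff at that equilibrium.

At both Band 1: Station 1 loses 4 − 0 = 4 by deviating; Station 2 loses 7 − 1 = 6. Product = 4·6 = 24.
At both Band 2: Station 1 loses 11 − 5 = 6 by deviating; Station 2 loses 11 − 10 = 1. Product = 6·1 = 6.
24 > 6, so both Band 1 is risk-dominant. Station 2's payoff there is 7.

7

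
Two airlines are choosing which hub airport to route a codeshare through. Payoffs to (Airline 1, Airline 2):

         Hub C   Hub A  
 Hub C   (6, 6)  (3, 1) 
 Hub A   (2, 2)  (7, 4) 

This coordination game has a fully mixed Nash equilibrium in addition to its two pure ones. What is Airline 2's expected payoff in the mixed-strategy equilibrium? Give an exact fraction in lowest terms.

22/7

Airline 1 mixes with probability p on Hub C, chosen so Airline 2 is indifferent: 6p + 2(1−p) = 1p + 4(1−p) gives p = 2/7.
Airline 2's expected payoff is 6·2/7 + 2·5/7 = 22/7.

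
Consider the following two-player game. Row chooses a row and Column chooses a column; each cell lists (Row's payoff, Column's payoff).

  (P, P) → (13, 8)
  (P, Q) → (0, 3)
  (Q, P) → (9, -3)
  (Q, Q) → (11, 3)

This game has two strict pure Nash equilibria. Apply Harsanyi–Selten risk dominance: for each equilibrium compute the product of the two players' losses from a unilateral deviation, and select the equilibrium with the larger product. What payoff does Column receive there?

3

At both P: Row loses 13 − 9 = 4 by deviating; Column loses 8 − 3 = 5. Product = 4·5 = 20.
At both Q: Row loses 11 − 0 = 11 by deviating; Column loses 3 − (-3) = 6. Product = 11·6 = 66.
66 > 20, so both Q is risk-dominant. Column's payoff there is 3.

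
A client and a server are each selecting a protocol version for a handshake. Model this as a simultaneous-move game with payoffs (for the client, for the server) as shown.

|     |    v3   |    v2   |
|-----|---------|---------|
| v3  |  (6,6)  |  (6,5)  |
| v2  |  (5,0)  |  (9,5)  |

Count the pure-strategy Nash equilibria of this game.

2

Both v3: the client gets 6 (best alternative 5); the server gets 6 (best alternative 5). Neither deviates — NE.
Both v2: the client gets 9 (best alternative 6); the server gets 5 (best alternative 0). Neither deviates — NE.
(v3, v2) is not a NE: the client would switch to v2 (9 > 6).
No other cell survives both best-response checks, so there are 2 pure NE.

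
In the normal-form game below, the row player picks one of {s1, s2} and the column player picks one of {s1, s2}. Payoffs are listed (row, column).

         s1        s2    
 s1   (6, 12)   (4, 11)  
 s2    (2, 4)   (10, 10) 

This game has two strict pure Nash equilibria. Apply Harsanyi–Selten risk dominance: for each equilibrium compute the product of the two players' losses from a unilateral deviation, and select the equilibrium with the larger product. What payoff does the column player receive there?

At both s1: the row player loses 6 − 2 = 4 by deviating; the column player loses 12 − 11 = 1. Product = 4·1 = 4.
At both s2: the row player loses 10 − 4 = 6 by deviating; the column player loses 10 − 4 = 6. Product = 6·6 = 36.
36 > 4, so both s2 is risk-dominant. The column player's payoff there is 10.

10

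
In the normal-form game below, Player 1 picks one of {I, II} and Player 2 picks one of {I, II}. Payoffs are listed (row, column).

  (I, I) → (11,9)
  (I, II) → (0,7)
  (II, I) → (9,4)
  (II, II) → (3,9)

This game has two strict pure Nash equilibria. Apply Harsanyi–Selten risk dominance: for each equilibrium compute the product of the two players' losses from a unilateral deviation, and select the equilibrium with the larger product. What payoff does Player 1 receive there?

At both I: Player 1 loses 11 − 9 = 2 by deviating; Player 2 loses 9 − 7 = 2. Product = 2·2 = 4.
At both II: Player 1 loses 3 − 0 = 3 by deviating; Player 2 loses 9 − 4 = 5. Product = 3·5 = 15.
15 > 4, so both II is risk-dominant. Player 1's payoff there is 3.

3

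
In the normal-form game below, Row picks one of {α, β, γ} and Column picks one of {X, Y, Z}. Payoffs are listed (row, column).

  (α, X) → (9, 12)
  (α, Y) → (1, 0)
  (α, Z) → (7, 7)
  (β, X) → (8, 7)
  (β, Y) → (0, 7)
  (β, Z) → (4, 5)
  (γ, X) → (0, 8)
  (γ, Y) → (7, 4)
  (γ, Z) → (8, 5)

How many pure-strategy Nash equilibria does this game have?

(α, X): Row gets 9 (best alternative 8); Column gets 12 (best alternative 7). Neither deviates — NE.
(γ, Z) is not a NE: Column would switch to X (8 > 5).
No other cell survives both best-response checks, so there is 1 pure NE.

1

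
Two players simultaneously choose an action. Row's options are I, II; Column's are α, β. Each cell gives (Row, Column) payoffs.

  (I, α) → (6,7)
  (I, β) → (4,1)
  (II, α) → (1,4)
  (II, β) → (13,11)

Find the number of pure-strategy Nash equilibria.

2

(I, α): Row gets 6 (best alternative 1); Column gets 7 (best alternative 1). Neither deviates — NE.
(II, β): Row gets 13 (best alternative 4); Column gets 11 (best alternative 4). Neither deviates — NE.
(I, β) is not a NE: Row would switch to II (13 > 4).
No other cell survives both best-response checks, so there are 2 pure NE.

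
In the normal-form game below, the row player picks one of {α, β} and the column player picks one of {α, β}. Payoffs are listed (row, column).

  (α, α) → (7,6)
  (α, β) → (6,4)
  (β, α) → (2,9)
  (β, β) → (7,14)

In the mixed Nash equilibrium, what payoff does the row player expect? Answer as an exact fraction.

The column player mixes with probability q on α, chosen so the row player is indifferent: 7q + 6(1−q) = 2q + 7(1−q) gives q = 1/6.
The row player's expected payoff (from either row, since indifferent) is 7·1/6 + 6·5/6 = 37/6.

37/6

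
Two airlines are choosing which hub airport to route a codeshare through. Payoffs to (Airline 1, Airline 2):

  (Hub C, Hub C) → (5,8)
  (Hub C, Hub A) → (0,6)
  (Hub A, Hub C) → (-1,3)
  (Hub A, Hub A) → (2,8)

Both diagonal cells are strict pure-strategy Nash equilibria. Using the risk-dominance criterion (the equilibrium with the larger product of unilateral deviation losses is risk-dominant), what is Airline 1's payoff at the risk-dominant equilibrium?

At both Hub C: Airline 1 loses 5 − (-1) = 6 by deviating; Airline 2 loses 8 − 6 = 2. Product = 6·2 = 12.
At both Hub A: Airline 1 loses 2 − 0 = 2 by deviating; Airline 2 loses 8 − 3 = 5. Product = 2·5 = 10.
12 > 10, so both Hub C is risk-dominant. Airline 1's payoff there is 5.

5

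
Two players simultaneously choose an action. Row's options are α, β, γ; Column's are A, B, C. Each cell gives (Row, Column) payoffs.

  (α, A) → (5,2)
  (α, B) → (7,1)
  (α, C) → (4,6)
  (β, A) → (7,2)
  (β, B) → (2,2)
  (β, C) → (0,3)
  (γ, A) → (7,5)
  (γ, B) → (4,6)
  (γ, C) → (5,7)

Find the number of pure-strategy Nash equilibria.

1

(γ, C): Row gets 5 (best alternative 4); Column gets 7 (best alternative 6). Neither deviates — NE.
(α, A) is not a NE: Row would switch to β (7 > 5).
No other cell survives both best-response checks, so there is 1 pure NE.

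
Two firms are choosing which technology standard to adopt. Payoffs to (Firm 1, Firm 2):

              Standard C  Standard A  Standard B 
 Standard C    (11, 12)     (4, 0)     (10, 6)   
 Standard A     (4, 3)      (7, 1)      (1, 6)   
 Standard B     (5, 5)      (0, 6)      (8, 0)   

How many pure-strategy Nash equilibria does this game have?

Both Standard C: Firm 1 gets 11 (best alternative 5); Firm 2 gets 12 (best alternative 6). Neither deviates — NE.
Both Standard B is not a NE: Firm 1 would switch to Standard C (10 > 8).
No other cell survives both best-response checks, so there is 1 pure NE.

1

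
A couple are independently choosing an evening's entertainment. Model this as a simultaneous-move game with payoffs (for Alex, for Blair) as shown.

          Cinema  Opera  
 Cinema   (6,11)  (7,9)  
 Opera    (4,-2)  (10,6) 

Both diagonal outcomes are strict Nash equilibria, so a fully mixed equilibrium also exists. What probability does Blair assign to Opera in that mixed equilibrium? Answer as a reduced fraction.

2/5

Blair's mix q on Cinema must make Alex indifferent between Cinema and Opera.
Alex's payoff from Cinema: 6q + 7(1−q). From Opera: 4q + 10(1−q).
Set equal: 2q = 3(1−q) → q = 3/5.
Probability on Opera is 1 − 3/5 = 2/5.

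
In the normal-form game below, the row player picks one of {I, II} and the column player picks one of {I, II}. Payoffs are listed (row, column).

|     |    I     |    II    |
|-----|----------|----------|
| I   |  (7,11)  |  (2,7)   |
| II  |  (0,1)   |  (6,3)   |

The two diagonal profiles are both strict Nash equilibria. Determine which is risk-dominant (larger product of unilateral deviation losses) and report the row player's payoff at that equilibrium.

At both I: the row player loses 7 − 0 = 7 by deviating; the column player loses 11 − 7 = 4. Product = 7·4 = 28.
At both II: the row player loses 6 − 2 = 4 by deviating; the column player loses 3 − 1 = 2. Product = 4·2 = 8.
28 > 8, so both I is risk-dominant. The row player's payoff there is 7.

7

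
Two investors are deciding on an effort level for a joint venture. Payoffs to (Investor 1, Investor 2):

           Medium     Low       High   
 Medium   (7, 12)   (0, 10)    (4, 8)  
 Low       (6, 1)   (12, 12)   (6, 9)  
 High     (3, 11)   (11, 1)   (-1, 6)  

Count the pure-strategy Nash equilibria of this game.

2

Both Medium: Investor 1 gets 7 (best alternative 6); Investor 2 gets 12 (best alternative 10). Neither deviates — NE.
Both Low: Investor 1 gets 12 (best alternative 11); Investor 2 gets 12 (best alternative 9). Neither deviates — NE.
Both High is not a NE: Investor 1 would switch to Low (6 > -1).
No other cell survives both best-response checks, so there are 2 pure NE.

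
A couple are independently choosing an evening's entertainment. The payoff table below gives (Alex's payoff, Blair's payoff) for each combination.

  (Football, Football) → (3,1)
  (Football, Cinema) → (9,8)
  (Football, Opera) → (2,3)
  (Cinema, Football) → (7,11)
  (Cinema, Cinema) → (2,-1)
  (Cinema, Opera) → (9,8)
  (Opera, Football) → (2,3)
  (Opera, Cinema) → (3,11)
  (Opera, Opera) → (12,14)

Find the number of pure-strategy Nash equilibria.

(Football, Cinema): Alex gets 9 (best alternative 3); Blair gets 8 (best alternative 3). Neither deviates — NE.
(Cinema, Football): Alex gets 7 (best alternative 3); Blair gets 11 (best alternative 8). Neither deviates — NE.
Both Opera: Alex gets 12 (best alternative 9); Blair gets 14 (best alternative 11). Neither deviates — NE.
Both Cinema is not a NE: Alex would switch to Football (9 > 2).
No other cell survives both best-response checks, so there are 3 pure NE.

3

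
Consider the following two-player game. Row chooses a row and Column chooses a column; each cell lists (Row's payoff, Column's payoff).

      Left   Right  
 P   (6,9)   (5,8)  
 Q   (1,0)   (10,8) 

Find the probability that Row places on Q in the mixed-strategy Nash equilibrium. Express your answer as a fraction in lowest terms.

1/9

Row's mix p on P must make Column indifferent between Left and Right.
Column's payoff from Left: 9p + 0(1−p). From Right: 8p + 8(1−p).
Set equal: 1p = 8(1−p) → p = 8/9.
Probability on Q is 1 − 8/9 = 1/9.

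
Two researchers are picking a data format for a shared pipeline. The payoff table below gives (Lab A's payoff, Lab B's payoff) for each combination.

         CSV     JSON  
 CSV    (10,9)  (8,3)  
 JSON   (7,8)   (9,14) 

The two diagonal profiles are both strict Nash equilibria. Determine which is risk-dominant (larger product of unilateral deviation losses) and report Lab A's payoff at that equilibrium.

At both CSV: Lab A loses 10 − 7 = 3 by deviating; Lab B loses 9 − 3 = 6. Product = 3·6 = 18.
At both JSON: Lab A loses 9 − 8 = 1 by deviating; Lab B loses 14 − 8 = 6. Product = 1·6 = 6.
18 > 6, so both CSV is risk-dominant. Lab A's payoff there is 10.

10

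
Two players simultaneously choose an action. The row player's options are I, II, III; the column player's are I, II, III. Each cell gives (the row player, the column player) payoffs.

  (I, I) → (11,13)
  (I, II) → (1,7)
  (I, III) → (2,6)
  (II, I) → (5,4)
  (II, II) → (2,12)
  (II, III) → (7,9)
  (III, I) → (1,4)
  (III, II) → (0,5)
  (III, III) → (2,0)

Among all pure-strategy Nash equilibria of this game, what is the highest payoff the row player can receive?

Both I is a pure NE (the row player: 11 ≥ 5; the column player: 13 ≥ 7). The row player gets 11.
Both II is a pure NE (the row player: 2 ≥ 1; the column player: 12 ≥ 9). The row player gets 2.
Every other cell has a profitable deviation for at least one player. Highest of {11, 2} is 11.

11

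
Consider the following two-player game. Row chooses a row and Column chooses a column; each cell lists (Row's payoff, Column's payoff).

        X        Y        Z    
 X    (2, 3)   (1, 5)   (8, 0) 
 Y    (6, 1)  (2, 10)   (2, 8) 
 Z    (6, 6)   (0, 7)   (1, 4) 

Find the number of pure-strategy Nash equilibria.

Both Y: Row gets 2 (best alternative 1); Column gets 10 (best alternative 8). Neither deviates — NE.
Both Z is not a NE: Row would switch to X (8 > 1).
No other cell survives both best-response checks, so there is 1 pure NE.

1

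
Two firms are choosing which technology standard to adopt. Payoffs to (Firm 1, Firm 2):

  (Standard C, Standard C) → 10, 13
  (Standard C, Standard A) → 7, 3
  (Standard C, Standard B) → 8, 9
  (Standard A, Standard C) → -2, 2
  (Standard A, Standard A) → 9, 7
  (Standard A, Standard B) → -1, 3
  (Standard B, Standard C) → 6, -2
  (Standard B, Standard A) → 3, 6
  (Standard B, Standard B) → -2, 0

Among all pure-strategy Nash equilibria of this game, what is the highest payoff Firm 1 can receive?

10

Both Standard C is a pure NE (Firm 1: 10 ≥ 6; Firm 2: 13 ≥ 9). Firm 1 gets 10.
Both Standard A is a pure NE (Firm 1: 9 ≥ 7; Firm 2: 7 ≥ 3). Firm 1 gets 9.
Every other cell has a profitable deviation for at least one player. Highest of {10, 9} is 10.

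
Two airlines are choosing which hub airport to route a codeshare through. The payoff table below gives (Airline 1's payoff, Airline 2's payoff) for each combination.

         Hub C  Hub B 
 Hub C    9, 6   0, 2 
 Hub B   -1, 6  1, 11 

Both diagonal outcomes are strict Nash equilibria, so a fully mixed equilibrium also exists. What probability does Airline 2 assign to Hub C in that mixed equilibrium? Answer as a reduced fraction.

Airline 2's mix q on Hub C must make Airline 1 indifferent between Hub C and Hub B.
Airline 1's payoff from Hub C: 9q + 0(1−q). From Hub B: (-1)q + 1(1−q).
Set equal: 10q = 1(1−q) → q = 1/11.

1/11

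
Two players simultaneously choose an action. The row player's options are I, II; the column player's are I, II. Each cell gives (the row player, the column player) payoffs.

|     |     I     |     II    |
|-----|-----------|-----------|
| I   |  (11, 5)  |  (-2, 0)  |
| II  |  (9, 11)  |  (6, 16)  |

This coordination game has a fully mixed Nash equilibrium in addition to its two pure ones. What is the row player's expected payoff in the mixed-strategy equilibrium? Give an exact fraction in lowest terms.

The column player mixes with probability q on I, chosen so the row player is indifferent: 11q + (-2)(1−q) = 9q + 6(1−q) gives q = 4/5.
The row player's expected payoff (from either row, since indifferent) is 11·4/5 + (-2)·1/5 = 42/5.

42/5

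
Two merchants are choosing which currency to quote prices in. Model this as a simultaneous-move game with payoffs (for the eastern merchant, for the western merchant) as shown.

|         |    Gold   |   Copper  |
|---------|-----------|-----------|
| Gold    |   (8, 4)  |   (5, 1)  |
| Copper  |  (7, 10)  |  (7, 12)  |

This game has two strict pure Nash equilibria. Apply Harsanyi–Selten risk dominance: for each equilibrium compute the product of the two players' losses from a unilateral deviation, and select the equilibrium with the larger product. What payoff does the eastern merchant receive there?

7

At both Gold: the eastern merchant loses 8 − 7 = 1 by deviating; the western merchant loses 4 − 1 = 3. Product = 1·3 = 3.
At both Copper: the eastern merchant loses 7 − 5 = 2 by deviating; the western merchant loses 12 − 10 = 2. Product = 2·2 = 4.
4 > 3, so both Copper is risk-dominant. The eastern merchant's payoff there is 7.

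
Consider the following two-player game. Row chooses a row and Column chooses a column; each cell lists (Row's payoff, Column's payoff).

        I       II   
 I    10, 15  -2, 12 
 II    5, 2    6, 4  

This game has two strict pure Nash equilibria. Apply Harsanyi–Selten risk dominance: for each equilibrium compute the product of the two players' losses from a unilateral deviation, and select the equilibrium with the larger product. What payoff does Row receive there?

At both I: Row loses 10 − 5 = 5 by deviating; Column loses 15 − 12 = 3. Product = 5·3 = 15.
At both II: Row loses 6 − (-2) = 8 by deviating; Column loses 4 − 2 = 2. Product = 8·2 = 16.
16 > 15, so both II is risk-dominant. Row's payoff there is 6.

6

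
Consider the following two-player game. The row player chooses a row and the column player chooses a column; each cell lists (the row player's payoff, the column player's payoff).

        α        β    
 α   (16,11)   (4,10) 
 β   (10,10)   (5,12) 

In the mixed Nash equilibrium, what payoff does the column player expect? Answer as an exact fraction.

32/3

The row player mixes with probability p on α, chosen so the column player is indifferent: 11p + 10(1−p) = 10p + 12(1−p) gives p = 2/3.
The column player's expected payoff is 11·2/3 + 10·1/3 = 32/3.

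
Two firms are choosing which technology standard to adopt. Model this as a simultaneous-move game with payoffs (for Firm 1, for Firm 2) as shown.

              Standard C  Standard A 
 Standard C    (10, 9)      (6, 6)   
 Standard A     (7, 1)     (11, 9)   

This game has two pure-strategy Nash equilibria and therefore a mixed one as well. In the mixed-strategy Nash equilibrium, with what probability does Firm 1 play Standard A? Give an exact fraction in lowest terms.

Firm 1's mix p on Standard C must make Firm 2 indifferent between Standard C and Standard A.
Firm 2's payoff from Standard C: 9p + 1(1−p). From Standard A: 6p + 9(1−p).
Set equal: 3p = 8(1−p) → p = 8/11.
Probability on Standard A is 1 − 8/11 = 3/11.

3/11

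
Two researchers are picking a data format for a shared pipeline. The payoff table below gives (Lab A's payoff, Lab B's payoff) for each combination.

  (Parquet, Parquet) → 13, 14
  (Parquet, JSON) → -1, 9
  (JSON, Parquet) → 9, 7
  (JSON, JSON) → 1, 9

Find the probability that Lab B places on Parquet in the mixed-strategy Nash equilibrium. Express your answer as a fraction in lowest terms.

Lab B's mix q on Parquet must make Lab A indifferent between Parquet and JSON.
Lab A's payoff from Parquet: 13q + (-1)(1−q). From JSON: 9q + 1(1−q).
Set equal: 4q = 2(1−q) → q = 2/6 = 1/3.

1/3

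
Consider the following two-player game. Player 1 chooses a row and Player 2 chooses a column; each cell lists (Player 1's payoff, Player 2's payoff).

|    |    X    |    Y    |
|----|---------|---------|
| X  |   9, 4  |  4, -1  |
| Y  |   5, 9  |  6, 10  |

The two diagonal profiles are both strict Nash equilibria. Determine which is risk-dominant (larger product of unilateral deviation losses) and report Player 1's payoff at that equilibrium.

9

At both X: Player 1 loses 9 − 5 = 4 by deviating; Player 2 loses 4 − (-1) = 5. Product = 4·5 = 20.
At both Y: Player 1 loses 6 − 4 = 2 by deviating; Player 2 loses 10 − 9 = 1. Product = 2·1 = 2.
20 > 2, so both X is risk-dominant. Player 1's payoff there is 9.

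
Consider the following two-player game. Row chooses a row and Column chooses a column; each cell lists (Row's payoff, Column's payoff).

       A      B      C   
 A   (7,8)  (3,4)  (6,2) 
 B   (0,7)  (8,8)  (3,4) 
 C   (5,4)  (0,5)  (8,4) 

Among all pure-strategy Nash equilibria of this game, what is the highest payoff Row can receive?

8

Both A is a pure NE (Row: 7 ≥ 5; Column: 8 ≥ 4). Row gets 7.
Both B is a pure NE (Row: 8 ≥ 3; Column: 8 ≥ 7). Row gets 8.
Every other cell has a profitable deviation for at least one player. Highest of {7, 8} is 8.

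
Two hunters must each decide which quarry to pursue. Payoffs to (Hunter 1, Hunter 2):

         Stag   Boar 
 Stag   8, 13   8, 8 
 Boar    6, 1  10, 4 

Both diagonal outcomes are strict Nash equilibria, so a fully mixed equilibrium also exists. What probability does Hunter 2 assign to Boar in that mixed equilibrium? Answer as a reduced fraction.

Hunter 2's mix q on Stag must make Hunter 1 indifferent between Stag and Boar.
Hunter 1's payoff from Stag: 8q + 8(1−q). From Boar: 6q + 10(1−q).
Set equal: 2q = 2(1−q) → q = 2/4 = 1/2.
Probability on Boar is 1 − 1/2 = 1/2.

1/2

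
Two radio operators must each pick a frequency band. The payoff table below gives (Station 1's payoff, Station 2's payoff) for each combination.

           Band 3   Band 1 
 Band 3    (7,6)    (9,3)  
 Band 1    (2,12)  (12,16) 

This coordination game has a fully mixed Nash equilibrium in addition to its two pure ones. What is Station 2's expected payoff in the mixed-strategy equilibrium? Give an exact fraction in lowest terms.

Station 1 mixes with probability p on Band 3, chosen so Station 2 is indifferent: 6p + 12(1−p) = 3p + 16(1−p) gives p = 4/7.
Station 2's expected payoff is 6·4/7 + 12·3/7 = 60/7.

60/7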